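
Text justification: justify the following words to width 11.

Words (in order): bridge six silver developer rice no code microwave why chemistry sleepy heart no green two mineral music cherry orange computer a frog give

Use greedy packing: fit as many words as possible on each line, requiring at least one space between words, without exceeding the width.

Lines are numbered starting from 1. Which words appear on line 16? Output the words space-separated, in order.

Line 1: ['bridge', 'six'] (min_width=10, slack=1)
Line 2: ['silver'] (min_width=6, slack=5)
Line 3: ['developer'] (min_width=9, slack=2)
Line 4: ['rice', 'no'] (min_width=7, slack=4)
Line 5: ['code'] (min_width=4, slack=7)
Line 6: ['microwave'] (min_width=9, slack=2)
Line 7: ['why'] (min_width=3, slack=8)
Line 8: ['chemistry'] (min_width=9, slack=2)
Line 9: ['sleepy'] (min_width=6, slack=5)
Line 10: ['heart', 'no'] (min_width=8, slack=3)
Line 11: ['green', 'two'] (min_width=9, slack=2)
Line 12: ['mineral'] (min_width=7, slack=4)
Line 13: ['music'] (min_width=5, slack=6)
Line 14: ['cherry'] (min_width=6, slack=5)
Line 15: ['orange'] (min_width=6, slack=5)
Line 16: ['computer', 'a'] (min_width=10, slack=1)
Line 17: ['frog', 'give'] (min_width=9, slack=2)

Answer: computer a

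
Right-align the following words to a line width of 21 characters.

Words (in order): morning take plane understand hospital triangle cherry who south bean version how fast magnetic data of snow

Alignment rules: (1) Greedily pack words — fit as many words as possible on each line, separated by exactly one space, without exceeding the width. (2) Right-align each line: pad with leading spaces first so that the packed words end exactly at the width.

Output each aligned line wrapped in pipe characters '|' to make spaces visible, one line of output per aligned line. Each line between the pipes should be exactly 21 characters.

Line 1: ['morning', 'take', 'plane'] (min_width=18, slack=3)
Line 2: ['understand', 'hospital'] (min_width=19, slack=2)
Line 3: ['triangle', 'cherry', 'who'] (min_width=19, slack=2)
Line 4: ['south', 'bean', 'version'] (min_width=18, slack=3)
Line 5: ['how', 'fast', 'magnetic'] (min_width=17, slack=4)
Line 6: ['data', 'of', 'snow'] (min_width=12, slack=9)

Answer: |   morning take plane|
|  understand hospital|
|  triangle cherry who|
|   south bean version|
|    how fast magnetic|
|         data of snow|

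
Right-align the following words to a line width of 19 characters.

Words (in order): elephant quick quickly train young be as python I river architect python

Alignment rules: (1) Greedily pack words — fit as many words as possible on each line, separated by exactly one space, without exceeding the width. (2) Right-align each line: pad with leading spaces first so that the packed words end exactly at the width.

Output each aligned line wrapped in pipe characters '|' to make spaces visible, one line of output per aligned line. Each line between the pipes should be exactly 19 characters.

Line 1: ['elephant', 'quick'] (min_width=14, slack=5)
Line 2: ['quickly', 'train', 'young'] (min_width=19, slack=0)
Line 3: ['be', 'as', 'python', 'I'] (min_width=14, slack=5)
Line 4: ['river', 'architect'] (min_width=15, slack=4)
Line 5: ['python'] (min_width=6, slack=13)

Answer: |     elephant quick|
|quickly train young|
|     be as python I|
|    river architect|
|             python|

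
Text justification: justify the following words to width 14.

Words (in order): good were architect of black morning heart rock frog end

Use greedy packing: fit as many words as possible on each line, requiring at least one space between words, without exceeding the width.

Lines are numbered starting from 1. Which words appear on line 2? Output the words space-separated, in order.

Answer: architect of

Derivation:
Line 1: ['good', 'were'] (min_width=9, slack=5)
Line 2: ['architect', 'of'] (min_width=12, slack=2)
Line 3: ['black', 'morning'] (min_width=13, slack=1)
Line 4: ['heart', 'rock'] (min_width=10, slack=4)
Line 5: ['frog', 'end'] (min_width=8, slack=6)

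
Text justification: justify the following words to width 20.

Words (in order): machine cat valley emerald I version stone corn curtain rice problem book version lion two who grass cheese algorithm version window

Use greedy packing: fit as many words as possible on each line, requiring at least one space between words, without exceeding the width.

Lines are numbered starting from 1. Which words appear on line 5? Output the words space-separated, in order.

Line 1: ['machine', 'cat', 'valley'] (min_width=18, slack=2)
Line 2: ['emerald', 'I', 'version'] (min_width=17, slack=3)
Line 3: ['stone', 'corn', 'curtain'] (min_width=18, slack=2)
Line 4: ['rice', 'problem', 'book'] (min_width=17, slack=3)
Line 5: ['version', 'lion', 'two', 'who'] (min_width=20, slack=0)
Line 6: ['grass', 'cheese'] (min_width=12, slack=8)
Line 7: ['algorithm', 'version'] (min_width=17, slack=3)
Line 8: ['window'] (min_width=6, slack=14)

Answer: version lion two who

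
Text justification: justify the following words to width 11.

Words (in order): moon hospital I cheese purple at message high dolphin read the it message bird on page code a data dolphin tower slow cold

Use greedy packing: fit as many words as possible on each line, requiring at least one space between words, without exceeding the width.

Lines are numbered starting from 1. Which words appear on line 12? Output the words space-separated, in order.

Answer: data

Derivation:
Line 1: ['moon'] (min_width=4, slack=7)
Line 2: ['hospital', 'I'] (min_width=10, slack=1)
Line 3: ['cheese'] (min_width=6, slack=5)
Line 4: ['purple', 'at'] (min_width=9, slack=2)
Line 5: ['message'] (min_width=7, slack=4)
Line 6: ['high'] (min_width=4, slack=7)
Line 7: ['dolphin'] (min_width=7, slack=4)
Line 8: ['read', 'the', 'it'] (min_width=11, slack=0)
Line 9: ['message'] (min_width=7, slack=4)
Line 10: ['bird', 'on'] (min_width=7, slack=4)
Line 11: ['page', 'code', 'a'] (min_width=11, slack=0)
Line 12: ['data'] (min_width=4, slack=7)
Line 13: ['dolphin'] (min_width=7, slack=4)
Line 14: ['tower', 'slow'] (min_width=10, slack=1)
Line 15: ['cold'] (min_width=4, slack=7)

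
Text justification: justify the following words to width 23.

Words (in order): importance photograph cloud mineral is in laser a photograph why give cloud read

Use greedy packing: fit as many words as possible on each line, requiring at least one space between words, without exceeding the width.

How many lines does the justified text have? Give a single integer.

Answer: 4

Derivation:
Line 1: ['importance', 'photograph'] (min_width=21, slack=2)
Line 2: ['cloud', 'mineral', 'is', 'in'] (min_width=19, slack=4)
Line 3: ['laser', 'a', 'photograph', 'why'] (min_width=22, slack=1)
Line 4: ['give', 'cloud', 'read'] (min_width=15, slack=8)
Total lines: 4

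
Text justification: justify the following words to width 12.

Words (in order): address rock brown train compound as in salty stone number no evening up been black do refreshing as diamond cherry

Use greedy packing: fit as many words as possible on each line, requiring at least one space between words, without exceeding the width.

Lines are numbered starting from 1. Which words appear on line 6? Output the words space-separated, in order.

Line 1: ['address', 'rock'] (min_width=12, slack=0)
Line 2: ['brown', 'train'] (min_width=11, slack=1)
Line 3: ['compound', 'as'] (min_width=11, slack=1)
Line 4: ['in', 'salty'] (min_width=8, slack=4)
Line 5: ['stone', 'number'] (min_width=12, slack=0)
Line 6: ['no', 'evening'] (min_width=10, slack=2)
Line 7: ['up', 'been'] (min_width=7, slack=5)
Line 8: ['black', 'do'] (min_width=8, slack=4)
Line 9: ['refreshing'] (min_width=10, slack=2)
Line 10: ['as', 'diamond'] (min_width=10, slack=2)
Line 11: ['cherry'] (min_width=6, slack=6)

Answer: no evening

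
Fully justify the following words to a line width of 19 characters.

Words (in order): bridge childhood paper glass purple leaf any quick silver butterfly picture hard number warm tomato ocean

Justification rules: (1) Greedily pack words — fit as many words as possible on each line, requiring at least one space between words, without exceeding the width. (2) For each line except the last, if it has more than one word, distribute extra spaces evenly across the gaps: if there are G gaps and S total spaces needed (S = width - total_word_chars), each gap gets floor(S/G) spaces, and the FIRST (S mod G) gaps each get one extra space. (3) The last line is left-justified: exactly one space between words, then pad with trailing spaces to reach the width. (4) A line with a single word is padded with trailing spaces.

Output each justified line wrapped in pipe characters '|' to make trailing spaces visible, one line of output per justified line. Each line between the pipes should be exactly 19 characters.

Line 1: ['bridge', 'childhood'] (min_width=16, slack=3)
Line 2: ['paper', 'glass', 'purple'] (min_width=18, slack=1)
Line 3: ['leaf', 'any', 'quick'] (min_width=14, slack=5)
Line 4: ['silver', 'butterfly'] (min_width=16, slack=3)
Line 5: ['picture', 'hard', 'number'] (min_width=19, slack=0)
Line 6: ['warm', 'tomato', 'ocean'] (min_width=17, slack=2)

Answer: |bridge    childhood|
|paper  glass purple|
|leaf    any   quick|
|silver    butterfly|
|picture hard number|
|warm tomato ocean  |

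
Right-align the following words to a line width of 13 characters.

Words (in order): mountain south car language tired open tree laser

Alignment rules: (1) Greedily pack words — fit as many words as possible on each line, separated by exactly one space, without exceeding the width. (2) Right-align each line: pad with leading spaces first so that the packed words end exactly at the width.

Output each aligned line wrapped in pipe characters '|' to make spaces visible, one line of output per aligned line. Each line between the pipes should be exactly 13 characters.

Answer: |     mountain|
|    south car|
|     language|
|   tired open|
|   tree laser|

Derivation:
Line 1: ['mountain'] (min_width=8, slack=5)
Line 2: ['south', 'car'] (min_width=9, slack=4)
Line 3: ['language'] (min_width=8, slack=5)
Line 4: ['tired', 'open'] (min_width=10, slack=3)
Line 5: ['tree', 'laser'] (min_width=10, slack=3)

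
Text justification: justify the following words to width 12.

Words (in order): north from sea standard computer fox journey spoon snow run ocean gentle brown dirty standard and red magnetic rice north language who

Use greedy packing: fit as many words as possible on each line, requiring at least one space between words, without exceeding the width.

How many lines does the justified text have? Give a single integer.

Answer: 12

Derivation:
Line 1: ['north', 'from'] (min_width=10, slack=2)
Line 2: ['sea', 'standard'] (min_width=12, slack=0)
Line 3: ['computer', 'fox'] (min_width=12, slack=0)
Line 4: ['journey'] (min_width=7, slack=5)
Line 5: ['spoon', 'snow'] (min_width=10, slack=2)
Line 6: ['run', 'ocean'] (min_width=9, slack=3)
Line 7: ['gentle', 'brown'] (min_width=12, slack=0)
Line 8: ['dirty'] (min_width=5, slack=7)
Line 9: ['standard', 'and'] (min_width=12, slack=0)
Line 10: ['red', 'magnetic'] (min_width=12, slack=0)
Line 11: ['rice', 'north'] (min_width=10, slack=2)
Line 12: ['language', 'who'] (min_width=12, slack=0)
Total lines: 12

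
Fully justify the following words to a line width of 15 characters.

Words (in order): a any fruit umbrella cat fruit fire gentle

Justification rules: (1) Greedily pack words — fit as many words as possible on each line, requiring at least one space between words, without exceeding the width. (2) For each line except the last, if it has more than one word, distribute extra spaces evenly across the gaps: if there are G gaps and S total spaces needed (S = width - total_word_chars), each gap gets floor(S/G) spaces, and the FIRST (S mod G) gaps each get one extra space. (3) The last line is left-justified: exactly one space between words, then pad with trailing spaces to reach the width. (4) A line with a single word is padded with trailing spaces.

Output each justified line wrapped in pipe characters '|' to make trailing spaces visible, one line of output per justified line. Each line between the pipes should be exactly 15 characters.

Line 1: ['a', 'any', 'fruit'] (min_width=11, slack=4)
Line 2: ['umbrella', 'cat'] (min_width=12, slack=3)
Line 3: ['fruit', 'fire'] (min_width=10, slack=5)
Line 4: ['gentle'] (min_width=6, slack=9)

Answer: |a   any   fruit|
|umbrella    cat|
|fruit      fire|
|gentle         |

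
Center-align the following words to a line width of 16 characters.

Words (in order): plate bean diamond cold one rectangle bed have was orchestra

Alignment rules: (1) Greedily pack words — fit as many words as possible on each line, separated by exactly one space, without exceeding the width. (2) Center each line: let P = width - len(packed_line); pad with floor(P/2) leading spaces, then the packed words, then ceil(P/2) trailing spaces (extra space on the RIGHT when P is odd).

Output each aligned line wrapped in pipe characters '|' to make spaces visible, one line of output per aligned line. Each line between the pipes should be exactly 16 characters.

Line 1: ['plate', 'bean'] (min_width=10, slack=6)
Line 2: ['diamond', 'cold', 'one'] (min_width=16, slack=0)
Line 3: ['rectangle', 'bed'] (min_width=13, slack=3)
Line 4: ['have', 'was'] (min_width=8, slack=8)
Line 5: ['orchestra'] (min_width=9, slack=7)

Answer: |   plate bean   |
|diamond cold one|
| rectangle bed  |
|    have was    |
|   orchestra    |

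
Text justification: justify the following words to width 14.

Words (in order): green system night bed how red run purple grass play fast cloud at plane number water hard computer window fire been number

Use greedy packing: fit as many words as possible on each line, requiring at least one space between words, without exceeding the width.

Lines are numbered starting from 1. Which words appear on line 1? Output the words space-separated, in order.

Line 1: ['green', 'system'] (min_width=12, slack=2)
Line 2: ['night', 'bed', 'how'] (min_width=13, slack=1)
Line 3: ['red', 'run', 'purple'] (min_width=14, slack=0)
Line 4: ['grass', 'play'] (min_width=10, slack=4)
Line 5: ['fast', 'cloud', 'at'] (min_width=13, slack=1)
Line 6: ['plane', 'number'] (min_width=12, slack=2)
Line 7: ['water', 'hard'] (min_width=10, slack=4)
Line 8: ['computer'] (min_width=8, slack=6)
Line 9: ['window', 'fire'] (min_width=11, slack=3)
Line 10: ['been', 'number'] (min_width=11, slack=3)

Answer: green system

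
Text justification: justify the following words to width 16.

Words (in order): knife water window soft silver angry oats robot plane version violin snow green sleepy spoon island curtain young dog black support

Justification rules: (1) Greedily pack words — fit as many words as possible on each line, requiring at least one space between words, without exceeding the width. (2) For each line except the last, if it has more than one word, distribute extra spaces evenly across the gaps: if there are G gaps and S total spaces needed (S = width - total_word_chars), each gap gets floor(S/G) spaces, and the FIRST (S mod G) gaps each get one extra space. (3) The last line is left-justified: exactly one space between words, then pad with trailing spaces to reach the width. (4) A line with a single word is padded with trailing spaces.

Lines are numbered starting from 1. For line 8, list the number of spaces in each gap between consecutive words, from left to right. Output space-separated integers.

Line 1: ['knife', 'water'] (min_width=11, slack=5)
Line 2: ['window', 'soft'] (min_width=11, slack=5)
Line 3: ['silver', 'angry'] (min_width=12, slack=4)
Line 4: ['oats', 'robot', 'plane'] (min_width=16, slack=0)
Line 5: ['version', 'violin'] (min_width=14, slack=2)
Line 6: ['snow', 'green'] (min_width=10, slack=6)
Line 7: ['sleepy', 'spoon'] (min_width=12, slack=4)
Line 8: ['island', 'curtain'] (min_width=14, slack=2)
Line 9: ['young', 'dog', 'black'] (min_width=15, slack=1)
Line 10: ['support'] (min_width=7, slack=9)

Answer: 3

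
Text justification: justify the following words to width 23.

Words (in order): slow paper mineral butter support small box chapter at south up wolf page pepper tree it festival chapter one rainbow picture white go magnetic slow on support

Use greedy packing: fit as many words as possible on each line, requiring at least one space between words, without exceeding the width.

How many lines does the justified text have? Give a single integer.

Answer: 8

Derivation:
Line 1: ['slow', 'paper', 'mineral'] (min_width=18, slack=5)
Line 2: ['butter', 'support', 'small'] (min_width=20, slack=3)
Line 3: ['box', 'chapter', 'at', 'south', 'up'] (min_width=23, slack=0)
Line 4: ['wolf', 'page', 'pepper', 'tree'] (min_width=21, slack=2)
Line 5: ['it', 'festival', 'chapter', 'one'] (min_width=23, slack=0)
Line 6: ['rainbow', 'picture', 'white'] (min_width=21, slack=2)
Line 7: ['go', 'magnetic', 'slow', 'on'] (min_width=19, slack=4)
Line 8: ['support'] (min_width=7, slack=16)
Total lines: 8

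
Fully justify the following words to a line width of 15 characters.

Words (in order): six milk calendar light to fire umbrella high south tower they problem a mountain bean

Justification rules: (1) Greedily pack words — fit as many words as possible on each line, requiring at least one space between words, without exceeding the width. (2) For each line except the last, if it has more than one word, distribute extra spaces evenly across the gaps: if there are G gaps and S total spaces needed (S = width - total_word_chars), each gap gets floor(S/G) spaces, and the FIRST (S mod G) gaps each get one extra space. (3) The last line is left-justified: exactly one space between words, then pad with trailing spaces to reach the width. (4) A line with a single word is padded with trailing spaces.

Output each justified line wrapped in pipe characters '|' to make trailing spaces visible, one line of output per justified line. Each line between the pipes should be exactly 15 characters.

Answer: |six        milk|
|calendar  light|
|to         fire|
|umbrella   high|
|south     tower|
|they  problem a|
|mountain bean  |

Derivation:
Line 1: ['six', 'milk'] (min_width=8, slack=7)
Line 2: ['calendar', 'light'] (min_width=14, slack=1)
Line 3: ['to', 'fire'] (min_width=7, slack=8)
Line 4: ['umbrella', 'high'] (min_width=13, slack=2)
Line 5: ['south', 'tower'] (min_width=11, slack=4)
Line 6: ['they', 'problem', 'a'] (min_width=14, slack=1)
Line 7: ['mountain', 'bean'] (min_width=13, slack=2)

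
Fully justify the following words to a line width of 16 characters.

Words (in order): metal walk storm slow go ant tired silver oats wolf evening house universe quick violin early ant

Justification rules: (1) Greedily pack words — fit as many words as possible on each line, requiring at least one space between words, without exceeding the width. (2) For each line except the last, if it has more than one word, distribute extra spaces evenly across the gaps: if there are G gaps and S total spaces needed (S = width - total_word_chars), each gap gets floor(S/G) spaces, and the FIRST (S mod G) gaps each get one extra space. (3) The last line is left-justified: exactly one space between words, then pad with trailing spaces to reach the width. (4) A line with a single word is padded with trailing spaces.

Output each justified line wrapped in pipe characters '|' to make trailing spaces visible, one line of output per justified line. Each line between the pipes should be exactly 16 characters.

Line 1: ['metal', 'walk', 'storm'] (min_width=16, slack=0)
Line 2: ['slow', 'go', 'ant'] (min_width=11, slack=5)
Line 3: ['tired', 'silver'] (min_width=12, slack=4)
Line 4: ['oats', 'wolf'] (min_width=9, slack=7)
Line 5: ['evening', 'house'] (min_width=13, slack=3)
Line 6: ['universe', 'quick'] (min_width=14, slack=2)
Line 7: ['violin', 'early', 'ant'] (min_width=16, slack=0)

Answer: |metal walk storm|
|slow    go   ant|
|tired     silver|
|oats        wolf|
|evening    house|
|universe   quick|
|violin early ant|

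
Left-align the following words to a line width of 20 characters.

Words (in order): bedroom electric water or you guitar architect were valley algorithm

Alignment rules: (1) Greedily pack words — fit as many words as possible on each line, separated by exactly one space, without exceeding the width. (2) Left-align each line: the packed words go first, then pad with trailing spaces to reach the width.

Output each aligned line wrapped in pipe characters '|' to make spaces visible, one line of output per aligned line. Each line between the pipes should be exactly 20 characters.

Answer: |bedroom electric    |
|water or you guitar |
|architect were      |
|valley algorithm    |

Derivation:
Line 1: ['bedroom', 'electric'] (min_width=16, slack=4)
Line 2: ['water', 'or', 'you', 'guitar'] (min_width=19, slack=1)
Line 3: ['architect', 'were'] (min_width=14, slack=6)
Line 4: ['valley', 'algorithm'] (min_width=16, slack=4)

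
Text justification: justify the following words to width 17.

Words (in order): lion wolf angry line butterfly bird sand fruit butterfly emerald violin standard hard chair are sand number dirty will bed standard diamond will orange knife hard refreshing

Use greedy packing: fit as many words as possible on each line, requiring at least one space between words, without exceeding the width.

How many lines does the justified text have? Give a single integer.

Answer: 11

Derivation:
Line 1: ['lion', 'wolf', 'angry'] (min_width=15, slack=2)
Line 2: ['line', 'butterfly'] (min_width=14, slack=3)
Line 3: ['bird', 'sand', 'fruit'] (min_width=15, slack=2)
Line 4: ['butterfly', 'emerald'] (min_width=17, slack=0)
Line 5: ['violin', 'standard'] (min_width=15, slack=2)
Line 6: ['hard', 'chair', 'are'] (min_width=14, slack=3)
Line 7: ['sand', 'number', 'dirty'] (min_width=17, slack=0)
Line 8: ['will', 'bed', 'standard'] (min_width=17, slack=0)
Line 9: ['diamond', 'will'] (min_width=12, slack=5)
Line 10: ['orange', 'knife', 'hard'] (min_width=17, slack=0)
Line 11: ['refreshing'] (min_width=10, slack=7)
Total lines: 11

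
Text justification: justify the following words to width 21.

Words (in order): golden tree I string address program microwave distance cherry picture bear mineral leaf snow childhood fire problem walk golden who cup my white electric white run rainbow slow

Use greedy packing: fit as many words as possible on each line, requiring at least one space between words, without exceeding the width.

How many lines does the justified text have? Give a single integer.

Line 1: ['golden', 'tree', 'I', 'string'] (min_width=20, slack=1)
Line 2: ['address', 'program'] (min_width=15, slack=6)
Line 3: ['microwave', 'distance'] (min_width=18, slack=3)
Line 4: ['cherry', 'picture', 'bear'] (min_width=19, slack=2)
Line 5: ['mineral', 'leaf', 'snow'] (min_width=17, slack=4)
Line 6: ['childhood', 'fire'] (min_width=14, slack=7)
Line 7: ['problem', 'walk', 'golden'] (min_width=19, slack=2)
Line 8: ['who', 'cup', 'my', 'white'] (min_width=16, slack=5)
Line 9: ['electric', 'white', 'run'] (min_width=18, slack=3)
Line 10: ['rainbow', 'slow'] (min_width=12, slack=9)
Total lines: 10

Answer: 10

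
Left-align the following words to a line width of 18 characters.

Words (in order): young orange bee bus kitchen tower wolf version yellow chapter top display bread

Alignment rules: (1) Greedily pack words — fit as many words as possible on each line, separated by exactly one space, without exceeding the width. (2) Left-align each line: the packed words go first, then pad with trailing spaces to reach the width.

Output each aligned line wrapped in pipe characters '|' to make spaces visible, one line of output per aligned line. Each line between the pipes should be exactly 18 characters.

Answer: |young orange bee  |
|bus kitchen tower |
|wolf version      |
|yellow chapter top|
|display bread     |

Derivation:
Line 1: ['young', 'orange', 'bee'] (min_width=16, slack=2)
Line 2: ['bus', 'kitchen', 'tower'] (min_width=17, slack=1)
Line 3: ['wolf', 'version'] (min_width=12, slack=6)
Line 4: ['yellow', 'chapter', 'top'] (min_width=18, slack=0)
Line 5: ['display', 'bread'] (min_width=13, slack=5)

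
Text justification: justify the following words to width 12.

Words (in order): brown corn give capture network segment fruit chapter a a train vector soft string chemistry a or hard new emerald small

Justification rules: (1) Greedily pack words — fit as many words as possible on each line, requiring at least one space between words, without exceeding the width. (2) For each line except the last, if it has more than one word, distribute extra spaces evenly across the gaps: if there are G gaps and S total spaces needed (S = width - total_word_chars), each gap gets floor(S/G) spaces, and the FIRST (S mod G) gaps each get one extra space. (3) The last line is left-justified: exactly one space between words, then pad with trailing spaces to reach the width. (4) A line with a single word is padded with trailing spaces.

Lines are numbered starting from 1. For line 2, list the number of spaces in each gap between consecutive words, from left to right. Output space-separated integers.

Line 1: ['brown', 'corn'] (min_width=10, slack=2)
Line 2: ['give', 'capture'] (min_width=12, slack=0)
Line 3: ['network'] (min_width=7, slack=5)
Line 4: ['segment'] (min_width=7, slack=5)
Line 5: ['fruit'] (min_width=5, slack=7)
Line 6: ['chapter', 'a', 'a'] (min_width=11, slack=1)
Line 7: ['train', 'vector'] (min_width=12, slack=0)
Line 8: ['soft', 'string'] (min_width=11, slack=1)
Line 9: ['chemistry', 'a'] (min_width=11, slack=1)
Line 10: ['or', 'hard', 'new'] (min_width=11, slack=1)
Line 11: ['emerald'] (min_width=7, slack=5)
Line 12: ['small'] (min_width=5, slack=7)

Answer: 1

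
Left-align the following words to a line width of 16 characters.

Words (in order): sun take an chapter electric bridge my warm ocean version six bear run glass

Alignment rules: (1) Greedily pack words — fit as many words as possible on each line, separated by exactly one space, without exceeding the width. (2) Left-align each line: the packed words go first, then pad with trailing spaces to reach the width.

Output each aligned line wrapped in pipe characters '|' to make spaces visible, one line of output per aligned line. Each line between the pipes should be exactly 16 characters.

Answer: |sun take an     |
|chapter electric|
|bridge my warm  |
|ocean version   |
|six bear run    |
|glass           |

Derivation:
Line 1: ['sun', 'take', 'an'] (min_width=11, slack=5)
Line 2: ['chapter', 'electric'] (min_width=16, slack=0)
Line 3: ['bridge', 'my', 'warm'] (min_width=14, slack=2)
Line 4: ['ocean', 'version'] (min_width=13, slack=3)
Line 5: ['six', 'bear', 'run'] (min_width=12, slack=4)
Line 6: ['glass'] (min_width=5, slack=11)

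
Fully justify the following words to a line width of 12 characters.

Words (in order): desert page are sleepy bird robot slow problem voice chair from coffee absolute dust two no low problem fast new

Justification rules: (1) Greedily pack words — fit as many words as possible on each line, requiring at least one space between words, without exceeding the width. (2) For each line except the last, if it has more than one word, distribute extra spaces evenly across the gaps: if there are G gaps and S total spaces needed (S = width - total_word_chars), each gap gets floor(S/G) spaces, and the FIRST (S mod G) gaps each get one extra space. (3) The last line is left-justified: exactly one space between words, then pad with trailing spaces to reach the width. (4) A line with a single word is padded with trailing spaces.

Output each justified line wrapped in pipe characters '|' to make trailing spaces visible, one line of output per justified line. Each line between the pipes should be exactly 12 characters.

Answer: |desert  page|
|are   sleepy|
|bird   robot|
|slow problem|
|voice  chair|
|from  coffee|
|absolute    |
|dust  two no|
|low  problem|
|fast new    |

Derivation:
Line 1: ['desert', 'page'] (min_width=11, slack=1)
Line 2: ['are', 'sleepy'] (min_width=10, slack=2)
Line 3: ['bird', 'robot'] (min_width=10, slack=2)
Line 4: ['slow', 'problem'] (min_width=12, slack=0)
Line 5: ['voice', 'chair'] (min_width=11, slack=1)
Line 6: ['from', 'coffee'] (min_width=11, slack=1)
Line 7: ['absolute'] (min_width=8, slack=4)
Line 8: ['dust', 'two', 'no'] (min_width=11, slack=1)
Line 9: ['low', 'problem'] (min_width=11, slack=1)
Line 10: ['fast', 'new'] (min_width=8, slack=4)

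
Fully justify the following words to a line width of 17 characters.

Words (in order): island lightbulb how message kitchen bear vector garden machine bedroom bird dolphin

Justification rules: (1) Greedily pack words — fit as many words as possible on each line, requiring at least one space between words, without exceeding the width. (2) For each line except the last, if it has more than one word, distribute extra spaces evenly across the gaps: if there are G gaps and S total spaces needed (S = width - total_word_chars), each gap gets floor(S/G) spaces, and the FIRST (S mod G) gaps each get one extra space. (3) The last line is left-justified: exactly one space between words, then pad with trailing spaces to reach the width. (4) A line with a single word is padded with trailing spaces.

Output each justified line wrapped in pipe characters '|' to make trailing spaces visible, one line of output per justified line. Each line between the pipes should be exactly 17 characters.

Line 1: ['island', 'lightbulb'] (min_width=16, slack=1)
Line 2: ['how', 'message'] (min_width=11, slack=6)
Line 3: ['kitchen', 'bear'] (min_width=12, slack=5)
Line 4: ['vector', 'garden'] (min_width=13, slack=4)
Line 5: ['machine', 'bedroom'] (min_width=15, slack=2)
Line 6: ['bird', 'dolphin'] (min_width=12, slack=5)

Answer: |island  lightbulb|
|how       message|
|kitchen      bear|
|vector     garden|
|machine   bedroom|
|bird dolphin     |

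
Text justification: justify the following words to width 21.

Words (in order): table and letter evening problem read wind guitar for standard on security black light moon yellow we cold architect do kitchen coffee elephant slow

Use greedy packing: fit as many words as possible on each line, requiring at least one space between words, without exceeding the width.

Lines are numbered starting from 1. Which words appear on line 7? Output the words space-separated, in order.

Line 1: ['table', 'and', 'letter'] (min_width=16, slack=5)
Line 2: ['evening', 'problem', 'read'] (min_width=20, slack=1)
Line 3: ['wind', 'guitar', 'for'] (min_width=15, slack=6)
Line 4: ['standard', 'on', 'security'] (min_width=20, slack=1)
Line 5: ['black', 'light', 'moon'] (min_width=16, slack=5)
Line 6: ['yellow', 'we', 'cold'] (min_width=14, slack=7)
Line 7: ['architect', 'do', 'kitchen'] (min_width=20, slack=1)
Line 8: ['coffee', 'elephant', 'slow'] (min_width=20, slack=1)

Answer: architect do kitchen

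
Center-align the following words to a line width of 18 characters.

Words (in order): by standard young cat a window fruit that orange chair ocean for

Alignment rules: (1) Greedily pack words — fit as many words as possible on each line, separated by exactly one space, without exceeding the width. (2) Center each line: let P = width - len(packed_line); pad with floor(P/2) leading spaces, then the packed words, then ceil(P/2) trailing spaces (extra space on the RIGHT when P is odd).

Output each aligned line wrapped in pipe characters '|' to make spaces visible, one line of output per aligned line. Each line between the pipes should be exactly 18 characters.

Line 1: ['by', 'standard', 'young'] (min_width=17, slack=1)
Line 2: ['cat', 'a', 'window', 'fruit'] (min_width=18, slack=0)
Line 3: ['that', 'orange', 'chair'] (min_width=17, slack=1)
Line 4: ['ocean', 'for'] (min_width=9, slack=9)

Answer: |by standard young |
|cat a window fruit|
|that orange chair |
|    ocean for     |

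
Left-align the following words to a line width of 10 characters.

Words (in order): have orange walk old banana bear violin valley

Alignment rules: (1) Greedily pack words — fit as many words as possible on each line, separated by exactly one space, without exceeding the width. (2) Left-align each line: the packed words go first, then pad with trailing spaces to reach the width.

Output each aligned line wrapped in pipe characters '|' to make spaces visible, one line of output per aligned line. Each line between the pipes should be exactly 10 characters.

Answer: |have      |
|orange    |
|walk old  |
|banana    |
|bear      |
|violin    |
|valley    |

Derivation:
Line 1: ['have'] (min_width=4, slack=6)
Line 2: ['orange'] (min_width=6, slack=4)
Line 3: ['walk', 'old'] (min_width=8, slack=2)
Line 4: ['banana'] (min_width=6, slack=4)
Line 5: ['bear'] (min_width=4, slack=6)
Line 6: ['violin'] (min_width=6, slack=4)
Line 7: ['valley'] (min_width=6, slack=4)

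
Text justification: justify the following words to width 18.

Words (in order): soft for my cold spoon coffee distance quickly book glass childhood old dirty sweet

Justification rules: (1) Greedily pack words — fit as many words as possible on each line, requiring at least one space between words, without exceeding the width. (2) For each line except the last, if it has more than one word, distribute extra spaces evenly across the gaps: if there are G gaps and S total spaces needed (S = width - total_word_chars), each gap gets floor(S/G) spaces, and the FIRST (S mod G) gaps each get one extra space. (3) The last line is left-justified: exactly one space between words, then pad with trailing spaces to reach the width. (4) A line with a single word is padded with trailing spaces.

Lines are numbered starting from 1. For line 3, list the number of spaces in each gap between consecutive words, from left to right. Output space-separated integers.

Line 1: ['soft', 'for', 'my', 'cold'] (min_width=16, slack=2)
Line 2: ['spoon', 'coffee'] (min_width=12, slack=6)
Line 3: ['distance', 'quickly'] (min_width=16, slack=2)
Line 4: ['book', 'glass'] (min_width=10, slack=8)
Line 5: ['childhood', 'old'] (min_width=13, slack=5)
Line 6: ['dirty', 'sweet'] (min_width=11, slack=7)

Answer: 3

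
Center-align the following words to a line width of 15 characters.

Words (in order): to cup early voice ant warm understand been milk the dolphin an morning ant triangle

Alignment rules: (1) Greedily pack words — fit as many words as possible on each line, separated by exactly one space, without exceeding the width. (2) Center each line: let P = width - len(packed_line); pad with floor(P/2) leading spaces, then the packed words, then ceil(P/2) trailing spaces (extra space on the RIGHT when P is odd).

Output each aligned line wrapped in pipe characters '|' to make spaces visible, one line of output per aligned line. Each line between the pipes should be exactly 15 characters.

Line 1: ['to', 'cup', 'early'] (min_width=12, slack=3)
Line 2: ['voice', 'ant', 'warm'] (min_width=14, slack=1)
Line 3: ['understand', 'been'] (min_width=15, slack=0)
Line 4: ['milk', 'the'] (min_width=8, slack=7)
Line 5: ['dolphin', 'an'] (min_width=10, slack=5)
Line 6: ['morning', 'ant'] (min_width=11, slack=4)
Line 7: ['triangle'] (min_width=8, slack=7)

Answer: | to cup early  |
|voice ant warm |
|understand been|
|   milk the    |
|  dolphin an   |
|  morning ant  |
|   triangle    |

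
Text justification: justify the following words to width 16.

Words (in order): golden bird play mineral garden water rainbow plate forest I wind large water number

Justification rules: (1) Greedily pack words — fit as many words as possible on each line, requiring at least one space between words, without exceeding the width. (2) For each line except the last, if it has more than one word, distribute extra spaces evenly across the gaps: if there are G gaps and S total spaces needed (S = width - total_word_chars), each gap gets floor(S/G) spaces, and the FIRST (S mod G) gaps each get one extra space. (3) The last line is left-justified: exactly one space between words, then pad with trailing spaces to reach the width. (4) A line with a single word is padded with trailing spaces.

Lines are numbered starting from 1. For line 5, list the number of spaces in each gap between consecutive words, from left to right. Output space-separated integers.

Answer: 1 1

Derivation:
Line 1: ['golden', 'bird', 'play'] (min_width=16, slack=0)
Line 2: ['mineral', 'garden'] (min_width=14, slack=2)
Line 3: ['water', 'rainbow'] (min_width=13, slack=3)
Line 4: ['plate', 'forest', 'I'] (min_width=14, slack=2)
Line 5: ['wind', 'large', 'water'] (min_width=16, slack=0)
Line 6: ['number'] (min_width=6, slack=10)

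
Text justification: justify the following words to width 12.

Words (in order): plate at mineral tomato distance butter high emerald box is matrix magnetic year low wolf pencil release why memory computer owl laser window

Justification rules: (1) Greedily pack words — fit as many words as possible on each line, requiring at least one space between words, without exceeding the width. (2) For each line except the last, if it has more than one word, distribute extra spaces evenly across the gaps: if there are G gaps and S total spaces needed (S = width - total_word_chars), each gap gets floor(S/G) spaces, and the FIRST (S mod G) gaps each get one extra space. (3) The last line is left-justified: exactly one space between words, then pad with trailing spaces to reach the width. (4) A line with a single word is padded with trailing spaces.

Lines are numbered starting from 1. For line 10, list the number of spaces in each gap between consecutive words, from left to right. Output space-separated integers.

Line 1: ['plate', 'at'] (min_width=8, slack=4)
Line 2: ['mineral'] (min_width=7, slack=5)
Line 3: ['tomato'] (min_width=6, slack=6)
Line 4: ['distance'] (min_width=8, slack=4)
Line 5: ['butter', 'high'] (min_width=11, slack=1)
Line 6: ['emerald', 'box'] (min_width=11, slack=1)
Line 7: ['is', 'matrix'] (min_width=9, slack=3)
Line 8: ['magnetic'] (min_width=8, slack=4)
Line 9: ['year', 'low'] (min_width=8, slack=4)
Line 10: ['wolf', 'pencil'] (min_width=11, slack=1)
Line 11: ['release', 'why'] (min_width=11, slack=1)
Line 12: ['memory'] (min_width=6, slack=6)
Line 13: ['computer', 'owl'] (min_width=12, slack=0)
Line 14: ['laser', 'window'] (min_width=12, slack=0)

Answer: 2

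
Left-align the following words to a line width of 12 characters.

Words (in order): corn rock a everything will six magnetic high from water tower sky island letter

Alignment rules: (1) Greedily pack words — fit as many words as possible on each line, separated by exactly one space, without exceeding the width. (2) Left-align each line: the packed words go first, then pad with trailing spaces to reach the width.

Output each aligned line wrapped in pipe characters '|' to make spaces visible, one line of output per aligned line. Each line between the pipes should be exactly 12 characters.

Line 1: ['corn', 'rock', 'a'] (min_width=11, slack=1)
Line 2: ['everything'] (min_width=10, slack=2)
Line 3: ['will', 'six'] (min_width=8, slack=4)
Line 4: ['magnetic'] (min_width=8, slack=4)
Line 5: ['high', 'from'] (min_width=9, slack=3)
Line 6: ['water', 'tower'] (min_width=11, slack=1)
Line 7: ['sky', 'island'] (min_width=10, slack=2)
Line 8: ['letter'] (min_width=6, slack=6)

Answer: |corn rock a |
|everything  |
|will six    |
|magnetic    |
|high from   |
|water tower |
|sky island  |
|letter      |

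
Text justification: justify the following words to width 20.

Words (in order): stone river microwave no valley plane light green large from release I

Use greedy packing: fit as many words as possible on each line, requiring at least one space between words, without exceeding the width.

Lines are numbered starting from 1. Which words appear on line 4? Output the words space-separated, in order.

Line 1: ['stone', 'river'] (min_width=11, slack=9)
Line 2: ['microwave', 'no', 'valley'] (min_width=19, slack=1)
Line 3: ['plane', 'light', 'green'] (min_width=17, slack=3)
Line 4: ['large', 'from', 'release', 'I'] (min_width=20, slack=0)

Answer: large from release I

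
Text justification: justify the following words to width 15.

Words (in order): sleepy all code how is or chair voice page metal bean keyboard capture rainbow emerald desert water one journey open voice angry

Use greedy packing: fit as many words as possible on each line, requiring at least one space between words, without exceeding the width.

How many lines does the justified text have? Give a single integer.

Line 1: ['sleepy', 'all', 'code'] (min_width=15, slack=0)
Line 2: ['how', 'is', 'or', 'chair'] (min_width=15, slack=0)
Line 3: ['voice', 'page'] (min_width=10, slack=5)
Line 4: ['metal', 'bean'] (min_width=10, slack=5)
Line 5: ['keyboard'] (min_width=8, slack=7)
Line 6: ['capture', 'rainbow'] (min_width=15, slack=0)
Line 7: ['emerald', 'desert'] (min_width=14, slack=1)
Line 8: ['water', 'one'] (min_width=9, slack=6)
Line 9: ['journey', 'open'] (min_width=12, slack=3)
Line 10: ['voice', 'angry'] (min_width=11, slack=4)
Total lines: 10

Answer: 10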